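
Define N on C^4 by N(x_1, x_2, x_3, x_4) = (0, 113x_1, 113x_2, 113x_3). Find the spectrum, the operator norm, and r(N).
sigma(N) = {0}; ||N|| = 113; r(N) = 0. (N is nilpotent with N^4 = 0.)

On C^4, N is a strictly lower-triangular matrix with 113 on the subdiagonal and zeros elsewhere, so its characteristic polynomial is lambda^4 and every eigenvalue is 0: sigma(N) = {0}. For the operator norm, N e_i = 113e_{i+1} for i = 1, ..., 3 and N e_4 = 0, so the singular values of N are 113 (with multiplicity 3) and 0; hence ||N|| = 113. The spectral radius r(N) = max|lambda| = 0. Note ||N|| > r(N) — characteristic of non-normal nilpotent operators. Indeed N^4 = 0.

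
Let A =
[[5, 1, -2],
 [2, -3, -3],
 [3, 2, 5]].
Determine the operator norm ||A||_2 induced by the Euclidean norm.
||A||_2 ≈ 6.8589 (= sqrt(largest eigenvalue of A^T A))

||A||_2 = sigma_max(A) = sqrt(lambda_max(A^T A)). Form the symmetric matrix M = A^T A =
[[38, 5, -1],
 [5, 14, 17],
 [-1, 17, 38]].
Its characteristic polynomial (trace, sum of principal 2x2 minors, determinant of M give the coefficients) is
  p(λ) = det(λ I - M) = λ^3 - 90λ^2 + 2193λ - 8100.
No integer candidate from the rational root theorem (±divisors of 8100) is a root, so the roots are irrational. The cubic discriminant is Δ = 153660672 > 0, so there are three distinct real roots. p(4) = -704 and p(5) = 740 have opposite signs, so a root lies in (4, 5); Newton's method refines it to λ ≈ 4.4743. p(38) = 146 and p(39) = -144 have opposite signs, so a root lies in (38, 39); Newton's method refines it to λ ≈ 38.4815. p(47) = -16 and p(48) = 396 have opposite signs, so a root lies in (47, 48); Newton's method refines it to λ ≈ 47.0442. Check (Vieta): the three roots sum to 90, matching tr M = 90.
So the eigenvalues of A^T A are ≈ 4.4743, 38.4815, 47.0442 (all ≥ 0, as they must be for A^T A). The largest is λ_max ≈ 47.0442, hence ||A||_2 = sqrt(λ_max) ≈ 6.8589.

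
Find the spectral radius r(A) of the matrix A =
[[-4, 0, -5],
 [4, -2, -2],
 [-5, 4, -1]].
r(A) ≈ 8.3603

The eigenvalues of A are the roots of its characteristic polynomial. With M = A (coefficients from the trace, the sum of principal 2x2 minors, and det A):
  p(λ) = det(λ I - M) = λ^3 + 7λ^2 - 3λ + 70.
No integer candidate from the rational root theorem (±divisors of 70) is a root, so the roots are irrational. The cubic discriminant is Δ = -254251 < 0, so there is one real root and a complex-conjugate pair. p(-9) = -65 and p(-8) = 30 have opposite signs, so a root lies in (-9, -8); Newton's method refines it to λ ≈ -8.3603. Dividing out (λ - (-8.3603)) leaves approximately λ^2 - 1.3603λ + 8.3729. For λ^2 - 1.3603λ + 8.3729 the discriminant is -31.641. It is negative, so the remaining roots are the complex-conjugate pair λ ≈ 0.6802 ± 2.8125i. Their product equals the constant term, so |λ|^2 ≈ 8.3729 and |λ| ≈ 2.8936.
Thus the eigenvalues (to 4 decimals) are -8.3603 (modulus 8.3603); 0.6802 ± 2.8125i (modulus 2.8936). The spectral radius is the largest modulus: r(A) ≈ 8.3603. (Cross-check: r(A) ≤ ||A||_2 ≈ 8.771; equality holds whenever A is normal, though it can also hold for some non-normal A.)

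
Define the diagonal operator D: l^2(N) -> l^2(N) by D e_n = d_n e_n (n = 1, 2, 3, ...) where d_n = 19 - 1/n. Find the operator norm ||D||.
||D|| = 19

For a diagonal operator on l^2 with entries d_n, ||D|| = sup_n |d_n|. Here d_1 = 18, d_2 = 37/2, ..., and d_n = 19 - 1/n increases monotonically toward 19. All terms lie in [18, 19), so |d_n| = d_n and the supremum is the limit 19, which is not attained by any individual d_n. Hence ||D|| = 19.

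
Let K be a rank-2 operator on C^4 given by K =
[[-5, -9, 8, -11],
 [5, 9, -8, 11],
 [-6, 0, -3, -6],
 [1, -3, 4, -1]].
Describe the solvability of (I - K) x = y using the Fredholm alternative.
(I - K) is invertible (det(I - K) = 104 ≠ 0), so for every y in C^4 the equation (I - K) x = y has a unique solution.

K has rank 2 and factors as K = U V^T = u1 v1^T + u2 v2^T with u1 = (3, -3, 0, 1), v1 = (-1, -3, 3, -3), u2 = (-1, 1, -3, 1), v2 = (2, 0, 1, 2) (multiplying out reproduces the displayed K). The nonzero eigenvalues of U V^T coincide with those of the 2 x 2 matrix G = V^T U = [[v1·u1, v1·u2], [v2·u1, v2·u2]] = [[3, -14], [8, -3]], and by the Sylvester determinant identity det(I_4 - U V^T) = det(I_2 - V^T U) = det([[-2, 14], [-8, 4]]) = (-2)(4) - (14)(-8) = 104. (Direct check: I - K =
[[6, 9, -8, 11],
 [-5, -8, 8, -11],
 [6, 0, 4, 6],
 [-1, 3, -4, 2]]
has determinant 104.) The finite-dimensional Fredholm alternative says: either (I - K) is invertible, or ker(I - K) ≠ {0} and then range(I - K) = ker((I - K)^*)^⊥, with dim ker(I - K) = dim ker((I - K)^*). Since det(I - K) ≠ 0, 1 is not an eigenvalue of K and ker(I - K) = {0}, so we are in the first case: for every y there is a unique x = (I - K)^(-1) y. (Explicitly, by the Woodbury identity, (I - U V^T)^(-1) = I + U (I_2 - G)^(-1) V^T.)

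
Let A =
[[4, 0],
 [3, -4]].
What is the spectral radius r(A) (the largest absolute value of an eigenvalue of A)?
r(A) = 4

The eigenvalues of A are the roots of its characteristic polynomial. With M = A (coefficients from the trace and determinant):
  p(λ) = det(λ I - M) = λ^2 - 16.
For λ^2 - 16 the discriminant is 64. It is a perfect square (8^2), so the roots are rational: λ = (0 ± 8)/2 = 4, -4.
Thus the eigenvalues (to 4 decimals) are 4 (modulus 4); -4 (modulus 4). The spectral radius is the largest modulus: r(A) = 4. (Cross-check: r(A) ≤ ||A||_2 ≈ 5.772; equality holds whenever A is normal, though it can also hold for some non-normal A.)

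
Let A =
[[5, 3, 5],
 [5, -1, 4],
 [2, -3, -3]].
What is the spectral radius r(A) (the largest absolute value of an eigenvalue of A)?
r(A) ≈ 6.951

The eigenvalues of A are the roots of its characteristic polynomial. With M = A (coefficients from the trace, the sum of principal 2x2 minors, and det A):
  p(λ) = det(λ I - M) = λ^3 - λ^2 - 30λ - 79.
No integer candidate from the rational root theorem (±divisors of 79) is a root, so the roots are irrational. The cubic discriminant is Δ = -102583 < 0, so there is one real root and a complex-conjugate pair. p(6) = -79 and p(7) = 5 have opposite signs, so a root lies in (6, 7); Newton's method refines it to λ ≈ 6.951. Dividing out (λ - (6.951)) leaves approximately λ^2 + 5.951λ + 11.3653. For λ^2 + 5.951λ + 11.3653 the discriminant is -10.0468. It is negative, so the remaining roots are the complex-conjugate pair λ ≈ -2.9755 ± 1.5848i. Their product equals the constant term, so |λ|^2 ≈ 11.3653 and |λ| ≈ 3.3712.
Thus the eigenvalues (to 4 decimals) are 6.951 (modulus 6.951); -2.9755 ± 1.5848i (modulus 3.3712). The spectral radius is the largest modulus: r(A) ≈ 6.951. (Cross-check: r(A) ≤ ||A||_2 ≈ 9.7367; equality holds whenever A is normal, though it can also hold for some non-normal A.)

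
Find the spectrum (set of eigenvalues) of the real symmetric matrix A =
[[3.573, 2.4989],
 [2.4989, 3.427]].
sigma(A) ≈ {1, 6}

A is real symmetric, so its spectrum consists of real eigenvalues. Expanding the characteristic polynomial of the displayed matrix gives
  det(λ I - A) = p(λ) = λ^2 + (-7)λ + (6).
Solving p(λ) = 0 yields eigenvalues ≈ 1, 6. (A is shown rounded to 4 decimals, so these recover the underlying integer eigenvalues to within that precision.)
Verification: the trace of A = 7 equals the sum of eigenvalues 7, and det(A) ≈ 6.0002 matches the eigenvalue product 6.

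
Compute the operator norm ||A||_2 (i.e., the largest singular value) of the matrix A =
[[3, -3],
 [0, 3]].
||A||_2 = sqrt((27 + sqrt(405))/2) ≈ 4.8541 (= sqrt(largest eigenvalue of A^T A))

||A||_2 = sigma_max(A) = sqrt(lambda_max(A^T A)). Form the symmetric matrix M = A^T A =
[[9, -9],
 [-9, 18]].
Its characteristic polynomial (trace, determinant of M give the coefficients) is
  p(λ) = det(λ I - M) = λ^2 - 27λ + 81.
For λ^2 - 27λ + 81 the discriminant is 405. It is nonnegative but not a perfect square, so the roots are real and irrational: λ = (27 ± sqrt(405))/2 ≈ 23.5623, 3.4377.
So the eigenvalues of A^T A are ≈ 3.4377, 23.5623 (all ≥ 0, as they must be for A^T A). The largest is λ_max = (27 + sqrt(405))/2 ≈ 23.5623, hence ||A||_2 = sqrt(λ_max) = sqrt((27 + sqrt(405))/2) ≈ 4.8541.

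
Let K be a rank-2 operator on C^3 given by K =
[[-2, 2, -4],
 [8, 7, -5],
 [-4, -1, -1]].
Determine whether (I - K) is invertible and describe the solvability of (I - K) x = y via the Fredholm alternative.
(I - K) is invertible (det(I - K) = -59 ≠ 0), so for every y in C^3 the equation (I - K) x = y has a unique solution.

K has rank 2 and factors as K = U V^T = u1 v1^T + u2 v2^T with u1 = (-2, -1, -1), v1 = (1, -1, 2), u2 = (0, 3, -1), v2 = (3, 2, -1) (multiplying out reproduces the displayed K). The nonzero eigenvalues of U V^T coincide with those of the 2 x 2 matrix G = V^T U = [[v1·u1, v1·u2], [v2·u1, v2·u2]] = [[-3, -5], [-7, 7]], and by the Sylvester determinant identity det(I_3 - U V^T) = det(I_2 - V^T U) = det([[4, 5], [7, -6]]) = (4)(-6) - (5)(7) = -59. (Direct check: I - K =
[[3, -2, 4],
 [-8, -6, 5],
 [4, 1, 2]]
has determinant -59.) The finite-dimensional Fredholm alternative says: either (I - K) is invertible, or ker(I - K) ≠ {0} and then range(I - K) = ker((I - K)^*)^⊥, with dim ker(I - K) = dim ker((I - K)^*). Since det(I - K) ≠ 0, 1 is not an eigenvalue of K and ker(I - K) = {0}, so we are in the first case: for every y there is a unique x = (I - K)^(-1) y. (Explicitly, by the Woodbury identity, (I - U V^T)^(-1) = I + U (I_2 - G)^(-1) V^T.)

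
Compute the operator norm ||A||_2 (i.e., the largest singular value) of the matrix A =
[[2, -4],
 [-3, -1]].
||A||_2 = sqrt((30 + sqrt(116))/2) ≈ 4.515 (= sqrt(largest eigenvalue of A^T A))

||A||_2 = sigma_max(A) = sqrt(lambda_max(A^T A)). Form the symmetric matrix M = A^T A =
[[13, -5],
 [-5, 17]].
Its characteristic polynomial (trace, determinant of M give the coefficients) is
  p(λ) = det(λ I - M) = λ^2 - 30λ + 196.
For λ^2 - 30λ + 196 the discriminant is 116. It is nonnegative but not a perfect square, so the roots are real and irrational: λ = (30 ± sqrt(116))/2 ≈ 20.3852, 9.6148.
So the eigenvalues of A^T A are ≈ 9.6148, 20.3852 (all ≥ 0, as they must be for A^T A). The largest is λ_max = (30 + sqrt(116))/2 ≈ 20.3852, hence ||A||_2 = sqrt(λ_max) = sqrt((30 + sqrt(116))/2) ≈ 4.515.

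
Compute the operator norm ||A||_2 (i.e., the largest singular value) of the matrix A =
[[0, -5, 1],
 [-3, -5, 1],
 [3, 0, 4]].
||A||_2 ≈ 7.5456 (= sqrt(largest eigenvalue of A^T A))

||A||_2 = sigma_max(A) = sqrt(lambda_max(A^T A)). Form the symmetric matrix M = A^T A =
[[18, 15, 9],
 [15, 50, -10],
 [9, -10, 18]].
Its characteristic polynomial (trace, sum of principal 2x2 minors, determinant of M give the coefficients) is
  p(λ) = det(λ I - M) = λ^3 - 86λ^2 + 1718λ - 3600.
No integer candidate from the rational root theorem (±divisors of 3600) is a root, so the roots are irrational. The cubic discriminant is Δ = 1611542576 > 0, so there are three distinct real roots. p(2) = -500 and p(3) = 807 have opposite signs, so a root lies in (2, 3); Newton's method refines it to λ ≈ 2.3686. p(26) = 508 and p(27) = -225 have opposite signs, so a root lies in (26, 27); Newton's method refines it to λ ≈ 26.6949. p(56) = -1472 and p(57) = 105 have opposite signs, so a root lies in (56, 57); Newton's method refines it to λ ≈ 56.9366. Check (Vieta): the three roots sum to 86, matching tr M = 86.
So the eigenvalues of A^T A are ≈ 2.3686, 26.6949, 56.9366 (all ≥ 0, as they must be for A^T A). The largest is λ_max ≈ 56.9366, hence ||A||_2 = sqrt(λ_max) ≈ 7.5456.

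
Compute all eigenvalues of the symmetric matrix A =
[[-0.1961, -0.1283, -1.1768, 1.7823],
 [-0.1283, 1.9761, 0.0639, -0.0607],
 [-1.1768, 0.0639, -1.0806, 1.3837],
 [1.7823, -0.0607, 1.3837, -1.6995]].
sigma(A) ≈ {-4, 0, 1, 2}

A is real symmetric, so its spectrum consists of real eigenvalues. Expanding the characteristic polynomial of the displayed matrix gives
  det(λ I - A) = p(λ) = λ^4 + (1)λ^3 + (-10)λ^2 + (8)λ + (0).
Solving p(λ) = 0 yields eigenvalues ≈ -4, 0, 1, 2. (A is shown rounded to 4 decimals, so these recover the underlying integer eigenvalues to within that precision.)
Verification: the trace of A = -1 equals the sum of eigenvalues -1, and det(A) ≈ 0.0004 matches the eigenvalue product 0.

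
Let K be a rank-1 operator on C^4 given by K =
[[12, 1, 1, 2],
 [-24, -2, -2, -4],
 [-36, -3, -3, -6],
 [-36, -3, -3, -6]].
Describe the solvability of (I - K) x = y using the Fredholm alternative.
(I - K) is singular (det(I - K) = 0, i.e. 1 ∈ sigma(K)). (I - K) x = y is solvable iff y ⊥ ker((I - K)^*) = span{(12, 1, 1, 2)}, i.e. iff 12y_1 + y_2 + y_3 + 2y_4 = 0. When solvable, the solutions are x = y + c·(1, -2, -3, -3), c arbitrary (ker(I - K) = span{(1, -2, -3, -3)}, dimension 1).

K has rank 1, so it is an outer product K = u v^T: every row of K is a multiple of one row vector. Reading off the entries, u = (1, -2, -3, -3) and v = (12, 1, 1, 2) (row i of K equals u_i·v^T). A rank-one matrix u v^T satisfies K u = u (v·u) and kills the (3)-dimensional subspace v^⊥, so its characteristic polynomial is lambda^3 (lambda - v·u) with v·u = tr K = 1. Hence the eigenvalues of I - K are 1 (multiplicity 3) and 1 - (1) = 0, so det(I - K) = 0. (Direct check: I - K =
[[-11, -1, -1, -2],
 [24, 3, 2, 4],
 [36, 3, 4, 6],
 [36, 3, 3, 7]]
has determinant 0.) So 1 is an eigenvalue of K and (I - K) is not invertible. The finite-dimensional Fredholm alternative says: either (I - K) is invertible, or ker(I - K) ≠ {0} and then range(I - K) = ker((I - K)^*)^⊥, with dim ker(I - K) = dim ker((I - K)^*). We are in the second case, so we need both kernels. Kernel of I - K: (I - K) u = u - u (v·u) = u - u = 0, so ker(I - K) = span{u} = span{(1, -2, -3, -3)} (it is exactly 1-dimensional because rank(I - K) = 3). Kernel of the adjoint: K is real, so (I - K)^* = I - K^T = I - v u^T, and (I - v u^T) v = v - v (u·v) = 0; hence ker((I - K)^*) = span{v} = span{(12, 1, 1, 2)}. Therefore (I - K) x = y is solvable iff <y, v> = 0, i.e. iff 12y_1 + y_2 + y_3 + 2y_4 = 0. When this holds, K y = u (v·y) = 0, so (I - K) y = y and x = y is a particular solution; the full solution set is the line x = y + c·u = y + c·(1, -2, -3, -3), c ∈ C.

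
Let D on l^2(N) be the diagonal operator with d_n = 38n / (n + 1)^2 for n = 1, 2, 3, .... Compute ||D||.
||D|| = 19/2 (attained at n = 1)

For D diagonal, ||D|| = sup_n |d_n|. Treat f(x) = 38x / (x + 1)^2 for real x > 0. By the quotient rule, f'(x) = 38(1 - x)/(x + 1)^3, which is positive for x < 1 and negative for x > 1. So f has a unique maximum at x = 1, and since 1 is a positive integer, the supremum over n ≥ 1 is attained at n = 1: d_1 = 38·1/(1 + 1)^2 = 38·1/4 = 19/2. Hence ||D|| = 19/2.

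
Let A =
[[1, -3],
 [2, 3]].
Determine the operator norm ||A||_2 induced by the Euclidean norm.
||A||_2 = sqrt((23 + sqrt(205))/2) ≈ 4.3196 (= sqrt(largest eigenvalue of A^T A))

||A||_2 = sigma_max(A) = sqrt(lambda_max(A^T A)). Form the symmetric matrix M = A^T A =
[[5, 3],
 [3, 18]].
Its characteristic polynomial (trace, determinant of M give the coefficients) is
  p(λ) = det(λ I - M) = λ^2 - 23λ + 81.
For λ^2 - 23λ + 81 the discriminant is 205. It is nonnegative but not a perfect square, so the roots are real and irrational: λ = (23 ± sqrt(205))/2 ≈ 18.6589, 4.3411.
So the eigenvalues of A^T A are ≈ 4.3411, 18.6589 (all ≥ 0, as they must be for A^T A). The largest is λ_max = (23 + sqrt(205))/2 ≈ 18.6589, hence ||A||_2 = sqrt(λ_max) = sqrt((23 + sqrt(205))/2) ≈ 4.3196.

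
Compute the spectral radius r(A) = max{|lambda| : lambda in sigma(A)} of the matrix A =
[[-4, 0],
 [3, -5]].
r(A) = 5

The eigenvalues of A are the roots of its characteristic polynomial. With M = A (coefficients from the trace and determinant):
  p(λ) = det(λ I - M) = λ^2 + 9λ + 20.
For λ^2 + 9λ + 20 the discriminant is 1. It is a perfect square (1^2), so the roots are rational: λ = (-9 ± 1)/2 = -4, -5.
Thus the eigenvalues (to 4 decimals) are -4 (modulus 4); -5 (modulus 5). The spectral radius is the largest modulus: r(A) = 5. (Cross-check: r(A) ≤ ||A||_2 ≈ 6.3246; equality holds whenever A is normal, though it can also hold for some non-normal A.)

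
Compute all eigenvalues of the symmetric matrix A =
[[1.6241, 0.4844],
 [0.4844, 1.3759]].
sigma(A) ≈ {1, 2}

A is real symmetric, so its spectrum consists of real eigenvalues. Expanding the characteristic polynomial of the displayed matrix gives
  det(λ I - A) = p(λ) = λ^2 + (-3)λ + (2).
Solving p(λ) = 0 yields eigenvalues ≈ 1, 2. (A is shown rounded to 4 decimals, so these recover the underlying integer eigenvalues to within that precision.)
Verification: the trace of A = 3 equals the sum of eigenvalues 3, and det(A) ≈ 2.0000 matches the eigenvalue product 2.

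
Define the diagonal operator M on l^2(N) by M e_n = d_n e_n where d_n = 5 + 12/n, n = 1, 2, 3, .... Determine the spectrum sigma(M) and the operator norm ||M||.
sigma(M) = {5 + 12/n : n ≥ 1} ∪ {5}; ||M|| = 17

A bounded diagonal operator on l^2 with diagonal entries d_n has spectrum equal to the closure of {d_n : n ≥ 1}: every d_n is an eigenvalue (with eigenvector e_n), so {d_n} ⊂ sigma(M); the spectrum is closed, so its closure is too; and for lambda not in the closure, (M - lambda I) has bounded inverse (the diagonal entries 1/(d_n - lambda) are bounded). For our sequence d_n = 5 + 12/n, n = 1, 2, 3, ...:
  - {d_n} = {5 + 12/n : n ≥ 1}; the only limit point is 5
  - closure = {5 + 12/n : n ≥ 1} ∪ {5}
For the norm: a diagonal operator has ||M|| = sup_n |d_n|. Here d_n = 5 + 12/n is positive and decreasing, so sup_n |d_n| = d_1 = 5 + 12 = 17. So ||M|| = 17.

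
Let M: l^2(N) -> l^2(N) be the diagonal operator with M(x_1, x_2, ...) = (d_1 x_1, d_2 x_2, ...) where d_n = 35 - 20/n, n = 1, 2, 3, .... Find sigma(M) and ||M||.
sigma(M) = {35 - 20/n : n ≥ 1} ∪ {35}; ||M|| = 35

A bounded diagonal operator on l^2 with diagonal entries d_n has spectrum equal to the closure of {d_n : n ≥ 1}: every d_n is an eigenvalue (with eigenvector e_n), so {d_n} ⊂ sigma(M); the spectrum is closed, so its closure is too; and for lambda not in the closure, (M - lambda I) has bounded inverse (the diagonal entries 1/(d_n - lambda) are bounded). For our sequence d_n = 35 - 20/n, n = 1, 2, 3, ...:
  - {d_n} = {35 - 20/n : n ≥ 1}; the only limit point is 35
  - closure = {35 - 20/n : n ≥ 1} ∪ {35}
For the norm: a diagonal operator has ||M|| = sup_n |d_n|. Here d_n = 35 - 20/n increases monotonically from d_1 = 15 toward 35, with all terms in [15, 35); so sup_n |d_n| = 35 (the supremum is the limit, not attained). So ||M|| = 35.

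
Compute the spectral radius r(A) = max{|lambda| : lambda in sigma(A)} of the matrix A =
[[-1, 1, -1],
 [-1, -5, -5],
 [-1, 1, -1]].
r(A) = 4

The eigenvalues of A are the roots of its characteristic polynomial. With M = A (coefficients from the trace, the sum of principal 2x2 minors, and det A):
  p(λ) = det(λ I - M) = λ^3 + 7λ^2 + 16λ.
The constant term is 0, so λ = 0 is a root. Dividing out λ leaves p(λ) = λ(λ^2 + 7λ + 16). For λ^2 + 7λ + 16 the discriminant is -15. It is negative, so the roots are the complex-conjugate pair λ = -7/2 ± (sqrt(15)/2) i ≈ -3.5 ± 1.9365i. For a conjugate pair the product of the roots equals the constant term, so |λ|^2 = 16 and |λ| = sqrt(16) = 4.
Thus the eigenvalues (to 4 decimals) are -3.5 ± 1.9365i (modulus 4); 0 (modulus 0). The spectral radius is the largest modulus: r(A) = 4. (Cross-check: r(A) ≤ ||A||_2 ≈ 7.1445; equality holds whenever A is normal, though it can also hold for some non-normal A.)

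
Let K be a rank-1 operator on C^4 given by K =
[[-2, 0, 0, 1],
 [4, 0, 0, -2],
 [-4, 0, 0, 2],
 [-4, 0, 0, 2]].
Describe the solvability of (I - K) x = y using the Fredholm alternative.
(I - K) is invertible (det(I - K) = 1 ≠ 0), so for every y in C^4 the equation (I - K) x = y has a unique solution.

K has rank 1, so it is an outer product K = u v^T: every row of K is a multiple of one row vector. Reading off the entries, u = (-1, 2, -2, -2) and v = (2, 0, 0, -1) (row i of K equals u_i·v^T). A rank-one matrix u v^T satisfies K u = u (v·u) and kills the (3)-dimensional subspace v^⊥, so its characteristic polynomial is lambda^3 (lambda - v·u) with v·u = tr K = 0. Hence the eigenvalues of I - K are 1 (multiplicity 3) and 1 - (0) = 1, so det(I - K) = 1. (Direct check: I - K =
[[3, 0, 0, -1],
 [-4, 1, 0, 2],
 [4, 0, 1, -2],
 [4, 0, 0, -1]]
has determinant 1.) The finite-dimensional Fredholm alternative says: either (I - K) is invertible, or ker(I - K) ≠ {0} and then range(I - K) = ker((I - K)^*)^⊥, with dim ker(I - K) = dim ker((I - K)^*). Since det(I - K) ≠ 0, 1 is not an eigenvalue of K and ker(I - K) = {0}, so we are in the first case: for every y there is a unique x = (I - K)^(-1) y. Explicitly, by the Sherman–Morrison formula, (I - u v^T)^(-1) = I + u v^T/(1 - v·u), i.e. (I - K)^(-1) = I + K.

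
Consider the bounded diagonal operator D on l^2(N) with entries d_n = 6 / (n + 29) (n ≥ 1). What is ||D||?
||D|| = 1/5 (attained at n = 1)

For D diagonal, ||D|| = sup_n |d_n| = sup_n 6/(n + 29). This is positive and strictly decreasing in n, so the supremum is attained at n = 1: d_1 = 6/(1 + 29) = 1/5. Hence ||D|| = 1/5.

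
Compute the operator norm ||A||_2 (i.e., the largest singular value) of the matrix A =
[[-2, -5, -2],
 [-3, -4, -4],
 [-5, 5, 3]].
||A||_2 ≈ 9.6204 (= sqrt(largest eigenvalue of A^T A))

||A||_2 = sigma_max(A) = sqrt(lambda_max(A^T A)). Form the symmetric matrix M = A^T A =
[[38, -3, 1],
 [-3, 66, 41],
 [1, 41, 29]].
Its characteristic polynomial (trace, sum of principal 2x2 minors, determinant of M give the coefficients) is
  p(λ) = det(λ I - M) = λ^3 - 133λ^2 + 3833λ - 8281.
No integer candidate from the rational root theorem (±divisors of 8281) is a root, so the roots are irrational. The cubic discriminant is Δ = 30836639200 > 0, so there are three distinct real roots. p(2) = -1139 and p(3) = 2048 have opposite signs, so a root lies in (2, 3); Newton's method refines it to λ ≈ 2.3484. p(38) = 193 and p(39) = -1768 have opposite signs, so a root lies in (38, 39); Newton's method refines it to λ ≈ 38.0992. p(92) = -2669 and p(93) = 2228 have opposite signs, so a root lies in (92, 93); Newton's method refines it to λ ≈ 92.5523. Check (Vieta): the three roots sum to 133, matching tr M = 133.
So the eigenvalues of A^T A are ≈ 2.3484, 38.0992, 92.5523 (all ≥ 0, as they must be for A^T A). The largest is λ_max ≈ 92.5523, hence ||A||_2 = sqrt(λ_max) ≈ 9.6204.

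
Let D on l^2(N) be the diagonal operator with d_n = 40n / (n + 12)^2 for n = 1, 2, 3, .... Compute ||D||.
||D|| = 5/6 (attained at n = 12)

For D diagonal, ||D|| = sup_n |d_n|. Treat f(x) = 40x / (x + 12)^2 for real x > 0. By the quotient rule, f'(x) = 40(12 - x)/(x + 12)^3, which is positive for x < 12 and negative for x > 12. So f has a unique maximum at x = 12, and since 12 is a positive integer, the supremum over n ≥ 1 is attained at n = 12: d_12 = 40·12/(12 + 12)^2 = 40·12/576 = 5/6. Hence ||D|| = 5/6.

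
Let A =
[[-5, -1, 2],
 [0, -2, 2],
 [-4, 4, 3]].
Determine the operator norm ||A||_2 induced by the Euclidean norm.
||A||_2 ≈ 7.6333 (= sqrt(largest eigenvalue of A^T A))

||A||_2 = sigma_max(A) = sqrt(lambda_max(A^T A)). Form the symmetric matrix M = A^T A =
[[41, -11, -22],
 [-11, 21, 6],
 [-22, 6, 17]].
Its characteristic polynomial (trace, sum of principal 2x2 minors, determinant of M give the coefficients) is
  p(λ) = det(λ I - M) = λ^3 - 79λ^2 + 1274λ - 3844.
No integer candidate from the rational root theorem (±divisors of 3844) is a root, so the roots are irrational. The cubic discriminant is Δ = 842391316 > 0, so there are three distinct real roots. p(3) = -706 and p(4) = 52 have opposite signs, so a root lies in (3, 4); Newton's method refines it to λ ≈ 3.9252. p(16) = 412 and p(17) = -104 have opposite signs, so a root lies in (16, 17); Newton's method refines it to λ ≈ 16.8073. p(58) = -596 and p(59) = 1702 have opposite signs, so a root lies in (58, 59); Newton's method refines it to λ ≈ 58.2676. Check (Vieta): the three roots sum to 79, matching tr M = 79.
So the eigenvalues of A^T A are ≈ 3.9252, 16.8073, 58.2676 (all ≥ 0, as they must be for A^T A). The largest is λ_max ≈ 58.2676, hence ||A||_2 = sqrt(λ_max) ≈ 7.6333.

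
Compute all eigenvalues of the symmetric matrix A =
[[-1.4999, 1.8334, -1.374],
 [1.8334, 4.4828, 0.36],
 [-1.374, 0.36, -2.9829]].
sigma(A) ≈ {-4, -1, 5}

A is real symmetric, so its spectrum consists of real eigenvalues. Expanding the characteristic polynomial of the displayed matrix gives
  det(λ I - A) = p(λ) = λ^3 + (0)λ^2 + (-21)λ + (-20).
Solving p(λ) = 0 yields eigenvalues ≈ -4, -1, 5. (A is shown rounded to 4 decimals, so these recover the underlying integer eigenvalues to within that precision.)
Verification: the trace of A = 0 equals the sum of eigenvalues 0, and det(A) ≈ 20.0005 matches the eigenvalue product 20.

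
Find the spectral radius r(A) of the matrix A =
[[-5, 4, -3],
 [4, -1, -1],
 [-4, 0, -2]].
r(A) ≈ 8.6031

The eigenvalues of A are the roots of its characteristic polynomial. With M = A (coefficients from the trace, the sum of principal 2x2 minors, and det A):
  p(λ) = det(λ I - M) = λ^3 + 8λ^2 - 11λ - 50.
No integer candidate from the rational root theorem (±divisors of 50) is a root, so the roots are irrational. The cubic discriminant is Δ = 127168 > 0, so there are three distinct real roots. p(-9) = -32 and p(-8) = 38 have opposite signs, so a root lies in (-9, -8); Newton's method refines it to λ ≈ -8.6031. p(-3) = 28 and p(-2) = -4 have opposite signs, so a root lies in (-3, -2); Newton's method refines it to λ ≈ -2.128. p(2) = -32 and p(3) = 16 have opposite signs, so a root lies in (2, 3); Newton's method refines it to λ ≈ 2.7311. Check (Vieta): the three roots sum to -8, matching tr M = -8.
Thus the eigenvalues (to 4 decimals) are -8.6031 (modulus 8.6031); -2.128 (modulus 2.128); 2.7311 (modulus 2.7311). The spectral radius is the largest modulus: r(A) ≈ 8.6031. (Cross-check: r(A) ≤ ||A||_2 ≈ 8.7159; equality holds whenever A is normal, though it can also hold for some non-normal A.)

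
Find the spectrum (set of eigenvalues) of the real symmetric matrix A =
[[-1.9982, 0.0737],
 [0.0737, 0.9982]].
sigma(A) ≈ {-2, 1}

A is real symmetric, so its spectrum consists of real eigenvalues. Expanding the characteristic polynomial of the displayed matrix gives
  det(λ I - A) = p(λ) = λ^2 + (1)λ + (-2).
Solving p(λ) = 0 yields eigenvalues ≈ -2, 1. (A is shown rounded to 4 decimals, so these recover the underlying integer eigenvalues to within that precision.)
Verification: the trace of A = -1 equals the sum of eigenvalues -1, and det(A) ≈ -2.0000 matches the eigenvalue product -2.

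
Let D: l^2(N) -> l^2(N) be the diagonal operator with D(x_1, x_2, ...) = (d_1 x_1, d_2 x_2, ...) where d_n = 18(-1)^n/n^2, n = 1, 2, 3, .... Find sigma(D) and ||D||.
sigma(D) = {18(-1)^n/n^2 : n ≥ 1} ∪ {0}; ||D|| = 18

A bounded diagonal operator on l^2 with diagonal entries d_n has spectrum equal to the closure of {d_n : n ≥ 1}: every d_n is an eigenvalue (with eigenvector e_n), so {d_n} ⊂ sigma(D); the spectrum is closed, so its closure is too; and for lambda not in the closure, (D - lambda I) has bounded inverse (the diagonal entries 1/(d_n - lambda) are bounded). For our sequence d_n = 18(-1)^n/n^2, n = 1, 2, 3, ...:
  - {d_n} = {18(-1)^n/n^2 : n ≥ 1}; the only limit point is 0
  - closure = {18(-1)^n/n^2 : n ≥ 1} ∪ {0}
For the norm: a diagonal operator has ||D|| = sup_n |d_n|. Here |d_n| = 18/n^2 is decreasing, so sup_n |d_n| = |d_1| = 18. So ||D|| = 18.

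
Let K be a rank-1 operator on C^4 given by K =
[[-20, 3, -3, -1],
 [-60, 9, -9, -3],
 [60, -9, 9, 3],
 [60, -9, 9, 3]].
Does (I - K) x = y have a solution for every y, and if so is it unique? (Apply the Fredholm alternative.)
(I - K) is singular (det(I - K) = 0, i.e. 1 ∈ sigma(K)). (I - K) x = y is solvable iff y ⊥ ker((I - K)^*) = span{(-20, 3, -3, -1)}, i.e. iff -20y_1 + 3y_2 - 3y_3 - y_4 = 0. When solvable, the solutions are x = y + c·(1, 3, -3, -3), c arbitrary (ker(I - K) = span{(1, 3, -3, -3)}, dimension 1).

K has rank 1, so it is an outer product K = u v^T: every row of K is a multiple of one row vector. Reading off the entries, u = (1, 3, -3, -3) and v = (-20, 3, -3, -1) (row i of K equals u_i·v^T). A rank-one matrix u v^T satisfies K u = u (v·u) and kills the (3)-dimensional subspace v^⊥, so its characteristic polynomial is lambda^3 (lambda - v·u) with v·u = tr K = 1. Hence the eigenvalues of I - K are 1 (multiplicity 3) and 1 - (1) = 0, so det(I - K) = 0. (Direct check: I - K =
[[21, -3, 3, 1],
 [60, -8, 9, 3],
 [-60, 9, -8, -3],
 [-60, 9, -9, -2]]
has determinant 0.) So 1 is an eigenvalue of K and (I - K) is not invertible. The finite-dimensional Fredholm alternative says: either (I - K) is invertible, or ker(I - K) ≠ {0} and then range(I - K) = ker((I - K)^*)^⊥, with dim ker(I - K) = dim ker((I - K)^*). We are in the second case, so we need both kernels. Kernel of I - K: (I - K) u = u - u (v·u) = u - u = 0, so ker(I - K) = span{u} = span{(1, 3, -3, -3)} (it is exactly 1-dimensional because rank(I - K) = 3). Kernel of the adjoint: K is real, so (I - K)^* = I - K^T = I - v u^T, and (I - v u^T) v = v - v (u·v) = 0; hence ker((I - K)^*) = span{v} = span{(-20, 3, -3, -1)}. Therefore (I - K) x = y is solvable iff <y, v> = 0, i.e. iff -20y_1 + 3y_2 - 3y_3 - y_4 = 0. When this holds, K y = u (v·y) = 0, so (I - K) y = y and x = y is a particular solution; the full solution set is the line x = y + c·u = y + c·(1, 3, -3, -3), c ∈ C.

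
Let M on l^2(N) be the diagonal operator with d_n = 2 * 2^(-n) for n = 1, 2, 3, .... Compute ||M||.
||M|| = 1 (attained at n = 1)

For M diagonal, ||M|| = sup_n |d_n|. The sequence d_n = 2 * 2^(-n) is positive and strictly decreasing (ratio 2^(-1) < 1), so the supremum is d_1 = 2/2 = 1. Hence ||M|| = 1.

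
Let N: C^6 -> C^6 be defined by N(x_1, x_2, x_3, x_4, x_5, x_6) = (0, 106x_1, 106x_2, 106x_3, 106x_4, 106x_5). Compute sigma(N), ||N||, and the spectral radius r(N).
sigma(N) = {0}; ||N|| = 106; r(N) = 0. (N is nilpotent with N^6 = 0.)

On C^6, N is a strictly lower-triangular matrix with 106 on the subdiagonal and zeros elsewhere, so its characteristic polynomial is lambda^6 and every eigenvalue is 0: sigma(N) = {0}. For the operator norm, N e_i = 106e_{i+1} for i = 1, ..., 5 and N e_6 = 0, so the singular values of N are 106 (with multiplicity 5) and 0; hence ||N|| = 106. The spectral radius r(N) = max|lambda| = 0. Note ||N|| > r(N) — characteristic of non-normal nilpotent operators. Indeed N^6 = 0.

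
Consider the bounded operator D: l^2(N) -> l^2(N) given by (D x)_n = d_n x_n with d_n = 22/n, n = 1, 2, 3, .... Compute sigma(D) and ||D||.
sigma(D) = {22/n : n ≥ 1} ∪ {0}; ||D|| = 22

A bounded diagonal operator on l^2 with diagonal entries d_n has spectrum equal to the closure of {d_n : n ≥ 1}: every d_n is an eigenvalue (with eigenvector e_n), so {d_n} ⊂ sigma(D); the spectrum is closed, so its closure is too; and for lambda not in the closure, (D - lambda I) has bounded inverse (the diagonal entries 1/(d_n - lambda) are bounded). For our sequence d_n = 22/n, n = 1, 2, 3, ...:
  - {d_n} = {22/n : n ≥ 1}; the only limit point is 0
  - closure = {22/n : n ≥ 1} ∪ {0}
For the norm: a diagonal operator has ||D|| = sup_n |d_n|. Here d_n = 22/n is positive and decreasing, so sup_n |d_n| = d_1 = 22. So ||D|| = 22.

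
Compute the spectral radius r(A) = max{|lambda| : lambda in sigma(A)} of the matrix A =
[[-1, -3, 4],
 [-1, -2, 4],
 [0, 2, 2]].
r(A) ≈ 4.4621

The eigenvalues of A are the roots of its characteristic polynomial. With M = A (coefficients from the trace, the sum of principal 2x2 minors, and det A):
  p(λ) = det(λ I - M) = λ^3 + λ^2 - 15λ + 2.
No integer candidate from the rational root theorem (±divisors of 2) is a root, so the roots are irrational. The cubic discriminant is Δ = 13069 > 0, so there are three distinct real roots. p(-5) = -23 and p(-4) = 14 have opposite signs, so a root lies in (-5, -4); Newton's method refines it to λ ≈ -4.4621. p(0) = 2 and p(1) = -11 have opposite signs, so a root lies in (0, 1); Newton's method refines it to λ ≈ 0.1347. p(3) = -7 and p(4) = 22 have opposite signs, so a root lies in (3, 4); Newton's method refines it to λ ≈ 3.3274. Check (Vieta): the three roots sum to -1, matching tr M = -1.
Thus the eigenvalues (to 4 decimals) are -4.4621 (modulus 4.4621); 0.1347 (modulus 0.1347); 3.3274 (modulus 3.3274). The spectral radius is the largest modulus: r(A) ≈ 4.4621. (Cross-check: r(A) ≤ ||A||_2 ≈ 6.8614; equality holds whenever A is normal, though it can also hold for some non-normal A.)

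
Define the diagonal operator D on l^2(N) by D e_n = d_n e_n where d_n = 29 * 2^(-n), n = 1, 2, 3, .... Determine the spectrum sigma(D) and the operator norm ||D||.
sigma(D) = {29 * 2^(-n) : n ≥ 1} ∪ {0}; ||D|| = 29/2

A bounded diagonal operator on l^2 with diagonal entries d_n has spectrum equal to the closure of {d_n : n ≥ 1}: every d_n is an eigenvalue (with eigenvector e_n), so {d_n} ⊂ sigma(D); the spectrum is closed, so its closure is too; and for lambda not in the closure, (D - lambda I) has bounded inverse (the diagonal entries 1/(d_n - lambda) are bounded). For our sequence d_n = 29 * 2^(-n), n = 1, 2, 3, ...:
  - {d_n} = {29 * 2^(-n) : n ≥ 1}; the only limit point is 0
  - closure = {29 * 2^(-n) : n ≥ 1} ∪ {0}
For the norm: a diagonal operator has ||D|| = sup_n |d_n|. Here d_n = 29 * 2^(-n) is positive and decreasing, so sup_n |d_n| = d_1 = 29/2. So ||D|| = 29/2.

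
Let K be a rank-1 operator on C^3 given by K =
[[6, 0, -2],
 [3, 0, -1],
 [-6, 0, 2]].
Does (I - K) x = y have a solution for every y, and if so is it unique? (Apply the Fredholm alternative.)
(I - K) is invertible (det(I - K) = -7 ≠ 0), so for every y in C^3 the equation (I - K) x = y has a unique solution.

K has rank 1, so it is an outer product K = u v^T: every row of K is a multiple of one row vector. Reading off the entries, u = (2, 1, -2) and v = (3, 0, -1) (row i of K equals u_i·v^T). A rank-one matrix u v^T satisfies K u = u (v·u) and kills the (2)-dimensional subspace v^⊥, so its characteristic polynomial is lambda^2 (lambda - v·u) with v·u = tr K = 8. Hence the eigenvalues of I - K are 1 (multiplicity 2) and 1 - (8) = -7, so det(I - K) = -7. (Direct check: I - K =
[[-5, 0, 2],
 [-3, 1, 1],
 [6, 0, -1]]
has determinant -7.) The finite-dimensional Fredholm alternative says: either (I - K) is invertible, or ker(I - K) ≠ {0} and then range(I - K) = ker((I - K)^*)^⊥, with dim ker(I - K) = dim ker((I - K)^*). Since det(I - K) ≠ 0, 1 is not an eigenvalue of K and ker(I - K) = {0}, so we are in the first case: for every y there is a unique x = (I - K)^(-1) y. Explicitly, by the Sherman–Morrison formula, (I - u v^T)^(-1) = I + u v^T/(1 - v·u), i.e. (I - K)^(-1) = I + K/(-7).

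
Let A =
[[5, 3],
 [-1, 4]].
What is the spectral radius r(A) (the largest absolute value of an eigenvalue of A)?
r(A) = sqrt(23) ≈ 4.7958

The eigenvalues of A are the roots of its characteristic polynomial. With M = A (coefficients from the trace and determinant):
  p(λ) = det(λ I - M) = λ^2 - 9λ + 23.
For λ^2 - 9λ + 23 the discriminant is -11. It is negative, so the roots are the complex-conjugate pair λ = 9/2 ± (sqrt(11)/2) i ≈ 4.5 ± 1.6583i. For a conjugate pair the product of the roots equals the constant term, so |λ|^2 = 23 and |λ| = sqrt(23) ≈ 4.7958.
Thus the eigenvalues (to 4 decimals) are 4.5 ± 1.6583i (modulus 4.7958). The spectral radius is the largest modulus: r(A) = sqrt(23) ≈ 4.7958. (Cross-check: r(A) ≤ ||A||_2 ≈ 6.0425; equality holds whenever A is normal, though it can also hold for some non-normal A.)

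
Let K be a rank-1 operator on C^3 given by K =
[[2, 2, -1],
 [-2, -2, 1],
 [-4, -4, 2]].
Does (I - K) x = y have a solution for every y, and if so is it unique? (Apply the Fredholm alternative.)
(I - K) is invertible (det(I - K) = -1 ≠ 0), so for every y in C^3 the equation (I - K) x = y has a unique solution.

K has rank 1, so it is an outer product K = u v^T: every row of K is a multiple of one row vector. Reading off the entries, u = (1, -1, -2) and v = (2, 2, -1) (row i of K equals u_i·v^T). A rank-one matrix u v^T satisfies K u = u (v·u) and kills the (2)-dimensional subspace v^⊥, so its characteristic polynomial is lambda^2 (lambda - v·u) with v·u = tr K = 2. Hence the eigenvalues of I - K are 1 (multiplicity 2) and 1 - (2) = -1, so det(I - K) = -1. (Direct check: I - K =
[[-1, -2, 1],
 [2, 3, -1],
 [4, 4, -1]]
has determinant -1.) The finite-dimensional Fredholm alternative says: either (I - K) is invertible, or ker(I - K) ≠ {0} and then range(I - K) = ker((I - K)^*)^⊥, with dim ker(I - K) = dim ker((I - K)^*). Since det(I - K) ≠ 0, 1 is not an eigenvalue of K and ker(I - K) = {0}, so we are in the first case: for every y there is a unique x = (I - K)^(-1) y. Explicitly, by the Sherman–Morrison formula, (I - u v^T)^(-1) = I + u v^T/(1 - v·u), i.e. (I - K)^(-1) = I - K.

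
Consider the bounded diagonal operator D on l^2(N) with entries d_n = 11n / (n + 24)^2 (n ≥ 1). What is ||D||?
||D|| = 11/96 (attained at n = 24)

For D diagonal, ||D|| = sup_n |d_n|. Treat f(x) = 11x / (x + 24)^2 for real x > 0. By the quotient rule, f'(x) = 11(24 - x)/(x + 24)^3, which is positive for x < 24 and negative for x > 24. So f has a unique maximum at x = 24, and since 24 is a positive integer, the supremum over n ≥ 1 is attained at n = 24: d_24 = 11·24/(24 + 24)^2 = 11·24/2304 = 11/96. Hence ||D|| = 11/96.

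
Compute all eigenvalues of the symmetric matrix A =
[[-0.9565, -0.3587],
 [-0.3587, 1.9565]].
sigma(A) ≈ {-1, 2}

A is real symmetric, so its spectrum consists of real eigenvalues. Expanding the characteristic polynomial of the displayed matrix gives
  det(λ I - A) = p(λ) = λ^2 + (-1)λ + (-2).
Solving p(λ) = 0 yields eigenvalues ≈ -1, 2. (A is shown rounded to 4 decimals, so these recover the underlying integer eigenvalues to within that precision.)
Verification: the trace of A = 1 equals the sum of eigenvalues 1, and det(A) ≈ -2.0001 matches the eigenvalue product -2.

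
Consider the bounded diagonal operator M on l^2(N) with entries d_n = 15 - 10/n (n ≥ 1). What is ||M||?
||M|| = 15

For a diagonal operator on l^2 with entries d_n, ||M|| = sup_n |d_n|. Here d_1 = 5, d_2 = 10, ..., and d_n = 15 - 10/n increases monotonically toward 15. All terms lie in [5, 15), so |d_n| = d_n and the supremum is the limit 15, which is not attained by any individual d_n. Hence ||M|| = 15.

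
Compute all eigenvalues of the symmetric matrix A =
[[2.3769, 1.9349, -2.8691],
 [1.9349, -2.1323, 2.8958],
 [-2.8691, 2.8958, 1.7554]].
sigma(A) ≈ {-5, 2, 5}

A is real symmetric, so its spectrum consists of real eigenvalues. Expanding the characteristic polynomial of the displayed matrix gives
  det(λ I - A) = p(λ) = λ^3 + (-2)λ^2 + (-25)λ + (50).
Solving p(λ) = 0 yields eigenvalues ≈ -5, 2, 5. (A is shown rounded to 4 decimals, so these recover the underlying integer eigenvalues to within that precision.)
Verification: the trace of A = 2 equals the sum of eigenvalues 2, and det(A) ≈ -49.9997 matches the eigenvalue product -50.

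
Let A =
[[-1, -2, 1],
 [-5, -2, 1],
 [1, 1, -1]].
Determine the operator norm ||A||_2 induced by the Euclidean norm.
||A||_2 ≈ 6.0011 (= sqrt(largest eigenvalue of A^T A))

||A||_2 = sigma_max(A) = sqrt(lambda_max(A^T A)). Form the symmetric matrix M = A^T A =
[[27, 13, -7],
 [13, 9, -5],
 [-7, -5, 3]].
Its characteristic polynomial (trace, sum of principal 2x2 minors, determinant of M give the coefficients) is
  p(λ) = det(λ I - M) = λ^3 - 39λ^2 + 108λ - 16.
No integer candidate from the rational root theorem (±divisors of 16) is a root, so the roots are irrational. The cubic discriminant is Δ = 10111824 > 0, so there are three distinct real roots. p(0) = -16 and p(1) = 54 have opposite signs, so a root lies in (0, 1); Newton's method refines it to λ ≈ 0.157. p(2) = 52 and p(3) = -16 have opposite signs, so a root lies in (2, 3); Newton's method refines it to λ ≈ 2.8295. p(36) = -16 and p(37) = 1242 have opposite signs, so a root lies in (36, 37); Newton's method refines it to λ ≈ 36.0135. Check (Vieta): the three roots sum to 39, matching tr M = 39.
So the eigenvalues of A^T A are ≈ 0.157, 2.8295, 36.0135 (all ≥ 0, as they must be for A^T A). The largest is λ_max ≈ 36.0135, hence ||A||_2 = sqrt(λ_max) ≈ 6.0011.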